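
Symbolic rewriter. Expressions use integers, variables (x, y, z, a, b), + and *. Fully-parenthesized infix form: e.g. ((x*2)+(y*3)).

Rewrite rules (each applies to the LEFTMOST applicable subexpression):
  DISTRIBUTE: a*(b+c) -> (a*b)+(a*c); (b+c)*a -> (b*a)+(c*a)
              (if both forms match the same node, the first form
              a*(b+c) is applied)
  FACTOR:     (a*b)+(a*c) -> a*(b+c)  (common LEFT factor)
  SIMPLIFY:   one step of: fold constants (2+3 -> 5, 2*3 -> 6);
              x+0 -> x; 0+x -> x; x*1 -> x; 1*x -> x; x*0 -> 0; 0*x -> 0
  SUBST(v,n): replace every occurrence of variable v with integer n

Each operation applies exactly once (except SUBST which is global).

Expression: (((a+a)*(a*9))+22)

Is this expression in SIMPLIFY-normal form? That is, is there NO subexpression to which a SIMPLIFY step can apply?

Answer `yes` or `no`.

Expression: (((a+a)*(a*9))+22)
Scanning for simplifiable subexpressions (pre-order)...
  at root: (((a+a)*(a*9))+22) (not simplifiable)
  at L: ((a+a)*(a*9)) (not simplifiable)
  at LL: (a+a) (not simplifiable)
  at LR: (a*9) (not simplifiable)
Result: no simplifiable subexpression found -> normal form.

Answer: yes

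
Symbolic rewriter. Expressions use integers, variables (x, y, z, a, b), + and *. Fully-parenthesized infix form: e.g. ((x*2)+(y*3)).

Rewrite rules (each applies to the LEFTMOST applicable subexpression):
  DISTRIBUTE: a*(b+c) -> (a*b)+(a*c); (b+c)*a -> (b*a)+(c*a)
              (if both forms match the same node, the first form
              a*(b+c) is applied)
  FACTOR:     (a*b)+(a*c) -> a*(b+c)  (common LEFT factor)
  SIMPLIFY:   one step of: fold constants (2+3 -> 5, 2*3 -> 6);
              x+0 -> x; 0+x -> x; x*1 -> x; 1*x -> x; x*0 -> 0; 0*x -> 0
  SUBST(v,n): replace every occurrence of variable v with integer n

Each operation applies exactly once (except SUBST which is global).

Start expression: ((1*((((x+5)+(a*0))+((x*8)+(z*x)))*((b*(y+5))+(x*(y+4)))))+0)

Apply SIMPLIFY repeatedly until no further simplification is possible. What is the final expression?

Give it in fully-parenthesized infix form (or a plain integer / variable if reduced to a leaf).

Answer: (((x+5)+((x*8)+(z*x)))*((b*(y+5))+(x*(y+4))))

Derivation:
Start: ((1*((((x+5)+(a*0))+((x*8)+(z*x)))*((b*(y+5))+(x*(y+4)))))+0)
Step 1: at root: ((1*((((x+5)+(a*0))+((x*8)+(z*x)))*((b*(y+5))+(x*(y+4)))))+0) -> (1*((((x+5)+(a*0))+((x*8)+(z*x)))*((b*(y+5))+(x*(y+4))))); overall: ((1*((((x+5)+(a*0))+((x*8)+(z*x)))*((b*(y+5))+(x*(y+4)))))+0) -> (1*((((x+5)+(a*0))+((x*8)+(z*x)))*((b*(y+5))+(x*(y+4)))))
Step 2: at root: (1*((((x+5)+(a*0))+((x*8)+(z*x)))*((b*(y+5))+(x*(y+4))))) -> ((((x+5)+(a*0))+((x*8)+(z*x)))*((b*(y+5))+(x*(y+4)))); overall: (1*((((x+5)+(a*0))+((x*8)+(z*x)))*((b*(y+5))+(x*(y+4))))) -> ((((x+5)+(a*0))+((x*8)+(z*x)))*((b*(y+5))+(x*(y+4))))
Step 3: at LLR: (a*0) -> 0; overall: ((((x+5)+(a*0))+((x*8)+(z*x)))*((b*(y+5))+(x*(y+4)))) -> ((((x+5)+0)+((x*8)+(z*x)))*((b*(y+5))+(x*(y+4))))
Step 4: at LL: ((x+5)+0) -> (x+5); overall: ((((x+5)+0)+((x*8)+(z*x)))*((b*(y+5))+(x*(y+4)))) -> (((x+5)+((x*8)+(z*x)))*((b*(y+5))+(x*(y+4))))
Fixed point: (((x+5)+((x*8)+(z*x)))*((b*(y+5))+(x*(y+4))))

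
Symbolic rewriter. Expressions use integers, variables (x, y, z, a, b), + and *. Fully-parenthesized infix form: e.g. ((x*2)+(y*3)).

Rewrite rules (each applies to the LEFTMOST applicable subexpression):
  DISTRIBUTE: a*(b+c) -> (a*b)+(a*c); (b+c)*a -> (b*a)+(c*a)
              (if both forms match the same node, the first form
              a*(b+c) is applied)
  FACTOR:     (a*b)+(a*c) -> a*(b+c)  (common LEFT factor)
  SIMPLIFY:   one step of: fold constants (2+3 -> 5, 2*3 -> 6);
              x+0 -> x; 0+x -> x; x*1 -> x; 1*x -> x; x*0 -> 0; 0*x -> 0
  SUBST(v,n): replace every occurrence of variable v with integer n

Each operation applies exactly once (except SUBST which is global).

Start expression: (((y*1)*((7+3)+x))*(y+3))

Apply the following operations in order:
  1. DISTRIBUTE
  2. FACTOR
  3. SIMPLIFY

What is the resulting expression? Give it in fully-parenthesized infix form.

Start: (((y*1)*((7+3)+x))*(y+3))
Apply DISTRIBUTE at root (target: (((y*1)*((7+3)+x))*(y+3))): (((y*1)*((7+3)+x))*(y+3)) -> ((((y*1)*((7+3)+x))*y)+(((y*1)*((7+3)+x))*3))
Apply FACTOR at root (target: ((((y*1)*((7+3)+x))*y)+(((y*1)*((7+3)+x))*3))): ((((y*1)*((7+3)+x))*y)+(((y*1)*((7+3)+x))*3)) -> (((y*1)*((7+3)+x))*(y+3))
Apply SIMPLIFY at LL (target: (y*1)): (((y*1)*((7+3)+x))*(y+3)) -> ((y*((7+3)+x))*(y+3))

Answer: ((y*((7+3)+x))*(y+3))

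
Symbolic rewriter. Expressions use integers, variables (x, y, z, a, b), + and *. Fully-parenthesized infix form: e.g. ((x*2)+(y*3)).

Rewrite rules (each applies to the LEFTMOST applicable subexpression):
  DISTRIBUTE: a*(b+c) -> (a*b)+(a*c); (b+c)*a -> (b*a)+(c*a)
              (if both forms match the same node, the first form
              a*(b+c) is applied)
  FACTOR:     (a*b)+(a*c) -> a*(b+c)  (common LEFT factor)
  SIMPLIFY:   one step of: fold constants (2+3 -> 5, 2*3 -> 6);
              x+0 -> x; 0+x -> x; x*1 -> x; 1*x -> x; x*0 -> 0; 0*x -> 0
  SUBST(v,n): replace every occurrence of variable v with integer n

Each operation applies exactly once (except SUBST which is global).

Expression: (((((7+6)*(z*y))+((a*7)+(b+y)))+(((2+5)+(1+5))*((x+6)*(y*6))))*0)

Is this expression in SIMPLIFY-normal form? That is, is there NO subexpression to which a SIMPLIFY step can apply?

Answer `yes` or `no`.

Answer: no

Derivation:
Expression: (((((7+6)*(z*y))+((a*7)+(b+y)))+(((2+5)+(1+5))*((x+6)*(y*6))))*0)
Scanning for simplifiable subexpressions (pre-order)...
  at root: (((((7+6)*(z*y))+((a*7)+(b+y)))+(((2+5)+(1+5))*((x+6)*(y*6))))*0) (SIMPLIFIABLE)
  at L: ((((7+6)*(z*y))+((a*7)+(b+y)))+(((2+5)+(1+5))*((x+6)*(y*6)))) (not simplifiable)
  at LL: (((7+6)*(z*y))+((a*7)+(b+y))) (not simplifiable)
  at LLL: ((7+6)*(z*y)) (not simplifiable)
  at LLLL: (7+6) (SIMPLIFIABLE)
  at LLLR: (z*y) (not simplifiable)
  at LLR: ((a*7)+(b+y)) (not simplifiable)
  at LLRL: (a*7) (not simplifiable)
  at LLRR: (b+y) (not simplifiable)
  at LR: (((2+5)+(1+5))*((x+6)*(y*6))) (not simplifiable)
  at LRL: ((2+5)+(1+5)) (not simplifiable)
  at LRLL: (2+5) (SIMPLIFIABLE)
  at LRLR: (1+5) (SIMPLIFIABLE)
  at LRR: ((x+6)*(y*6)) (not simplifiable)
  at LRRL: (x+6) (not simplifiable)
  at LRRR: (y*6) (not simplifiable)
Found simplifiable subexpr at path root: (((((7+6)*(z*y))+((a*7)+(b+y)))+(((2+5)+(1+5))*((x+6)*(y*6))))*0)
One SIMPLIFY step would give: 0
-> NOT in normal form.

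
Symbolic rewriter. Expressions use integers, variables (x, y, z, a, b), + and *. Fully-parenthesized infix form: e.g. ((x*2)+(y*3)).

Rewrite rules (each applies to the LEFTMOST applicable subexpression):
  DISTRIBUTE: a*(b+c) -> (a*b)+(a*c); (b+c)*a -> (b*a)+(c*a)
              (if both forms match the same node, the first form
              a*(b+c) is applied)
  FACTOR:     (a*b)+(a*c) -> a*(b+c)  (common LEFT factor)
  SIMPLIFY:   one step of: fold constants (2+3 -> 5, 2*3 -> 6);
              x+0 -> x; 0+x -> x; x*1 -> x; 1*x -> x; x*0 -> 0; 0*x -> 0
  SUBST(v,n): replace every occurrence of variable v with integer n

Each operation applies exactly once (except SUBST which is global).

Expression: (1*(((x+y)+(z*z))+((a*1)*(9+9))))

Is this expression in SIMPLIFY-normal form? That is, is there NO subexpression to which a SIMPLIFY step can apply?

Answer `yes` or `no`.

Answer: no

Derivation:
Expression: (1*(((x+y)+(z*z))+((a*1)*(9+9))))
Scanning for simplifiable subexpressions (pre-order)...
  at root: (1*(((x+y)+(z*z))+((a*1)*(9+9)))) (SIMPLIFIABLE)
  at R: (((x+y)+(z*z))+((a*1)*(9+9))) (not simplifiable)
  at RL: ((x+y)+(z*z)) (not simplifiable)
  at RLL: (x+y) (not simplifiable)
  at RLR: (z*z) (not simplifiable)
  at RR: ((a*1)*(9+9)) (not simplifiable)
  at RRL: (a*1) (SIMPLIFIABLE)
  at RRR: (9+9) (SIMPLIFIABLE)
Found simplifiable subexpr at path root: (1*(((x+y)+(z*z))+((a*1)*(9+9))))
One SIMPLIFY step would give: (((x+y)+(z*z))+((a*1)*(9+9)))
-> NOT in normal form.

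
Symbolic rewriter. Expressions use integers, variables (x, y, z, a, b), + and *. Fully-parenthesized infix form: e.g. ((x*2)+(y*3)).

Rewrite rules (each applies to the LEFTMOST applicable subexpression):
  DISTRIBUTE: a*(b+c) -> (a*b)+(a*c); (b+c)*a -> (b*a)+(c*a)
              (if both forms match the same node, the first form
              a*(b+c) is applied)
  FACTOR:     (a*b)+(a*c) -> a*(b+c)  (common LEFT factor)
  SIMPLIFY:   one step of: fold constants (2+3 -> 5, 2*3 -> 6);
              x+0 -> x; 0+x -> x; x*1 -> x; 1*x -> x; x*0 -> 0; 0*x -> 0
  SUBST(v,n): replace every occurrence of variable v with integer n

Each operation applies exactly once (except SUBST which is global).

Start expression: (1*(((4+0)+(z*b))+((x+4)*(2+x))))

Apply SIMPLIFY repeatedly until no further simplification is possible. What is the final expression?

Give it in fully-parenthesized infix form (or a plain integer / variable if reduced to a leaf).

Answer: ((4+(z*b))+((x+4)*(2+x)))

Derivation:
Start: (1*(((4+0)+(z*b))+((x+4)*(2+x))))
Step 1: at root: (1*(((4+0)+(z*b))+((x+4)*(2+x)))) -> (((4+0)+(z*b))+((x+4)*(2+x))); overall: (1*(((4+0)+(z*b))+((x+4)*(2+x)))) -> (((4+0)+(z*b))+((x+4)*(2+x)))
Step 2: at LL: (4+0) -> 4; overall: (((4+0)+(z*b))+((x+4)*(2+x))) -> ((4+(z*b))+((x+4)*(2+x)))
Fixed point: ((4+(z*b))+((x+4)*(2+x)))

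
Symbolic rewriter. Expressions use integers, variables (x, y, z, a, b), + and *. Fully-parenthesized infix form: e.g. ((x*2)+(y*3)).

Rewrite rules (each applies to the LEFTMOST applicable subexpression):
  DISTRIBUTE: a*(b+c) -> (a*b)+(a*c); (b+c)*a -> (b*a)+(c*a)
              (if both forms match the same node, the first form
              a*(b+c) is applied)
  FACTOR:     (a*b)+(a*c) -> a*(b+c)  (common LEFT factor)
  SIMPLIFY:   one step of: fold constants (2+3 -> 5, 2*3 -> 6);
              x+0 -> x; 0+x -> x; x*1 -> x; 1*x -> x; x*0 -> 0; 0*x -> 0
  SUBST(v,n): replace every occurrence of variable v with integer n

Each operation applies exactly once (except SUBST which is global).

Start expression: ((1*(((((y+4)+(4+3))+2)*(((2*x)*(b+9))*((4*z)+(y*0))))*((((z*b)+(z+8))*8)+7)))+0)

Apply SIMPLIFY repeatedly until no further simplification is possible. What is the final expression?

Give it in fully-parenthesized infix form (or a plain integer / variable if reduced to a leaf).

Answer: (((((y+4)+7)+2)*(((2*x)*(b+9))*(4*z)))*((((z*b)+(z+8))*8)+7))

Derivation:
Start: ((1*(((((y+4)+(4+3))+2)*(((2*x)*(b+9))*((4*z)+(y*0))))*((((z*b)+(z+8))*8)+7)))+0)
Step 1: at root: ((1*(((((y+4)+(4+3))+2)*(((2*x)*(b+9))*((4*z)+(y*0))))*((((z*b)+(z+8))*8)+7)))+0) -> (1*(((((y+4)+(4+3))+2)*(((2*x)*(b+9))*((4*z)+(y*0))))*((((z*b)+(z+8))*8)+7))); overall: ((1*(((((y+4)+(4+3))+2)*(((2*x)*(b+9))*((4*z)+(y*0))))*((((z*b)+(z+8))*8)+7)))+0) -> (1*(((((y+4)+(4+3))+2)*(((2*x)*(b+9))*((4*z)+(y*0))))*((((z*b)+(z+8))*8)+7)))
Step 2: at root: (1*(((((y+4)+(4+3))+2)*(((2*x)*(b+9))*((4*z)+(y*0))))*((((z*b)+(z+8))*8)+7))) -> (((((y+4)+(4+3))+2)*(((2*x)*(b+9))*((4*z)+(y*0))))*((((z*b)+(z+8))*8)+7)); overall: (1*(((((y+4)+(4+3))+2)*(((2*x)*(b+9))*((4*z)+(y*0))))*((((z*b)+(z+8))*8)+7))) -> (((((y+4)+(4+3))+2)*(((2*x)*(b+9))*((4*z)+(y*0))))*((((z*b)+(z+8))*8)+7))
Step 3: at LLLR: (4+3) -> 7; overall: (((((y+4)+(4+3))+2)*(((2*x)*(b+9))*((4*z)+(y*0))))*((((z*b)+(z+8))*8)+7)) -> (((((y+4)+7)+2)*(((2*x)*(b+9))*((4*z)+(y*0))))*((((z*b)+(z+8))*8)+7))
Step 4: at LRRR: (y*0) -> 0; overall: (((((y+4)+7)+2)*(((2*x)*(b+9))*((4*z)+(y*0))))*((((z*b)+(z+8))*8)+7)) -> (((((y+4)+7)+2)*(((2*x)*(b+9))*((4*z)+0)))*((((z*b)+(z+8))*8)+7))
Step 5: at LRR: ((4*z)+0) -> (4*z); overall: (((((y+4)+7)+2)*(((2*x)*(b+9))*((4*z)+0)))*((((z*b)+(z+8))*8)+7)) -> (((((y+4)+7)+2)*(((2*x)*(b+9))*(4*z)))*((((z*b)+(z+8))*8)+7))
Fixed point: (((((y+4)+7)+2)*(((2*x)*(b+9))*(4*z)))*((((z*b)+(z+8))*8)+7))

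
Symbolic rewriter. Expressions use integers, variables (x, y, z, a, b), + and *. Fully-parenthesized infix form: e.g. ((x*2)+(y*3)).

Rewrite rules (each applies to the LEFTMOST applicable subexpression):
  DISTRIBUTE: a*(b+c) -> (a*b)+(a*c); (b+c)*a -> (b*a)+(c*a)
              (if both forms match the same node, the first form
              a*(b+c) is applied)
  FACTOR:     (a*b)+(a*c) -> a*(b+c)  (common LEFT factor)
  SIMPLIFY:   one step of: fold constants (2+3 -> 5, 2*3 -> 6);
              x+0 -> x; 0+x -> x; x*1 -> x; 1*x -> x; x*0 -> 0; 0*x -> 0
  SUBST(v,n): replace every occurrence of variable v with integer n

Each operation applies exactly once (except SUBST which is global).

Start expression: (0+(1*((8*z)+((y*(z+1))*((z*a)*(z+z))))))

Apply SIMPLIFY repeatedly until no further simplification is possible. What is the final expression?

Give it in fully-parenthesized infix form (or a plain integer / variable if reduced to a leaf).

Answer: ((8*z)+((y*(z+1))*((z*a)*(z+z))))

Derivation:
Start: (0+(1*((8*z)+((y*(z+1))*((z*a)*(z+z))))))
Step 1: at root: (0+(1*((8*z)+((y*(z+1))*((z*a)*(z+z)))))) -> (1*((8*z)+((y*(z+1))*((z*a)*(z+z))))); overall: (0+(1*((8*z)+((y*(z+1))*((z*a)*(z+z)))))) -> (1*((8*z)+((y*(z+1))*((z*a)*(z+z)))))
Step 2: at root: (1*((8*z)+((y*(z+1))*((z*a)*(z+z))))) -> ((8*z)+((y*(z+1))*((z*a)*(z+z)))); overall: (1*((8*z)+((y*(z+1))*((z*a)*(z+z))))) -> ((8*z)+((y*(z+1))*((z*a)*(z+z))))
Fixed point: ((8*z)+((y*(z+1))*((z*a)*(z+z))))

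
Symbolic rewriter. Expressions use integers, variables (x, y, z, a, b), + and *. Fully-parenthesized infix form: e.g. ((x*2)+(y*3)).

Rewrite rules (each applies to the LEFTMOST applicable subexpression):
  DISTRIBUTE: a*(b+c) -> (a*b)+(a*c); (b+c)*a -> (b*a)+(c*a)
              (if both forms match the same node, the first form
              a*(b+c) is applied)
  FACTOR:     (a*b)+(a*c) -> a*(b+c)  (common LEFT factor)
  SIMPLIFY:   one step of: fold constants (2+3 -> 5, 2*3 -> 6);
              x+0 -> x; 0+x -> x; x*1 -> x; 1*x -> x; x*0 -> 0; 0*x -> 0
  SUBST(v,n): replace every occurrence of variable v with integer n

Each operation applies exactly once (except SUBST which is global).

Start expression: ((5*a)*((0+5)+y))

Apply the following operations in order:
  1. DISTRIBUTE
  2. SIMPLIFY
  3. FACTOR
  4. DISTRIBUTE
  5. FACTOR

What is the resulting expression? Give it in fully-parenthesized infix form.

Answer: ((5*a)*(5+y))

Derivation:
Start: ((5*a)*((0+5)+y))
Apply DISTRIBUTE at root (target: ((5*a)*((0+5)+y))): ((5*a)*((0+5)+y)) -> (((5*a)*(0+5))+((5*a)*y))
Apply SIMPLIFY at LR (target: (0+5)): (((5*a)*(0+5))+((5*a)*y)) -> (((5*a)*5)+((5*a)*y))
Apply FACTOR at root (target: (((5*a)*5)+((5*a)*y))): (((5*a)*5)+((5*a)*y)) -> ((5*a)*(5+y))
Apply DISTRIBUTE at root (target: ((5*a)*(5+y))): ((5*a)*(5+y)) -> (((5*a)*5)+((5*a)*y))
Apply FACTOR at root (target: (((5*a)*5)+((5*a)*y))): (((5*a)*5)+((5*a)*y)) -> ((5*a)*(5+y))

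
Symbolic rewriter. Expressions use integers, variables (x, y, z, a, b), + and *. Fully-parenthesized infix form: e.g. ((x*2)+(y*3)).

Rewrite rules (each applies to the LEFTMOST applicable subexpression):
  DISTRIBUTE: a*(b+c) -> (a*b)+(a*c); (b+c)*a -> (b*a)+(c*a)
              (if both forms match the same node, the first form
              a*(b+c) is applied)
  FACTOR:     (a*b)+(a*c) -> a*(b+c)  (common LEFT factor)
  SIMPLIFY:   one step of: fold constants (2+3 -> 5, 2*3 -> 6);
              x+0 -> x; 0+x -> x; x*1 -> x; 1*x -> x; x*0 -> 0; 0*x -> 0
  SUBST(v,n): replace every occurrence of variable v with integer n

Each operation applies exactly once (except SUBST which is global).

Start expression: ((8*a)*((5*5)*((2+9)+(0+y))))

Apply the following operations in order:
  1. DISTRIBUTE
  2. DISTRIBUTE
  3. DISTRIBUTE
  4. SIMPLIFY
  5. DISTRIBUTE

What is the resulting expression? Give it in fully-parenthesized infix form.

Start: ((8*a)*((5*5)*((2+9)+(0+y))))
Apply DISTRIBUTE at R (target: ((5*5)*((2+9)+(0+y)))): ((8*a)*((5*5)*((2+9)+(0+y)))) -> ((8*a)*(((5*5)*(2+9))+((5*5)*(0+y))))
Apply DISTRIBUTE at root (target: ((8*a)*(((5*5)*(2+9))+((5*5)*(0+y))))): ((8*a)*(((5*5)*(2+9))+((5*5)*(0+y)))) -> (((8*a)*((5*5)*(2+9)))+((8*a)*((5*5)*(0+y))))
Apply DISTRIBUTE at LR (target: ((5*5)*(2+9))): (((8*a)*((5*5)*(2+9)))+((8*a)*((5*5)*(0+y)))) -> (((8*a)*(((5*5)*2)+((5*5)*9)))+((8*a)*((5*5)*(0+y))))
Apply SIMPLIFY at LRLL (target: (5*5)): (((8*a)*(((5*5)*2)+((5*5)*9)))+((8*a)*((5*5)*(0+y)))) -> (((8*a)*((25*2)+((5*5)*9)))+((8*a)*((5*5)*(0+y))))
Apply DISTRIBUTE at L (target: ((8*a)*((25*2)+((5*5)*9)))): (((8*a)*((25*2)+((5*5)*9)))+((8*a)*((5*5)*(0+y)))) -> ((((8*a)*(25*2))+((8*a)*((5*5)*9)))+((8*a)*((5*5)*(0+y))))

Answer: ((((8*a)*(25*2))+((8*a)*((5*5)*9)))+((8*a)*((5*5)*(0+y))))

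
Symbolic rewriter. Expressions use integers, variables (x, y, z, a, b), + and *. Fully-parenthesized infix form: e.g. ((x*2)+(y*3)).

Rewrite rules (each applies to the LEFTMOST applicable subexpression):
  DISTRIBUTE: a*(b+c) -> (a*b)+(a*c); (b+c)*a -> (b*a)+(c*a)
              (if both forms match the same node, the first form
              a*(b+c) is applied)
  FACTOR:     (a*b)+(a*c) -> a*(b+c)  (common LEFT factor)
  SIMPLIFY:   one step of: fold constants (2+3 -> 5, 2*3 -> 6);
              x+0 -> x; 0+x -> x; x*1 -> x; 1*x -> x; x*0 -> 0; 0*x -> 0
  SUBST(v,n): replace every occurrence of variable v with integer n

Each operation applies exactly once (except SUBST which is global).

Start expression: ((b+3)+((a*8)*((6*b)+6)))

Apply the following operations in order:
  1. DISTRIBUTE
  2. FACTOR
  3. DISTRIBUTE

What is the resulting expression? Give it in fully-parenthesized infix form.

Start: ((b+3)+((a*8)*((6*b)+6)))
Apply DISTRIBUTE at R (target: ((a*8)*((6*b)+6))): ((b+3)+((a*8)*((6*b)+6))) -> ((b+3)+(((a*8)*(6*b))+((a*8)*6)))
Apply FACTOR at R (target: (((a*8)*(6*b))+((a*8)*6))): ((b+3)+(((a*8)*(6*b))+((a*8)*6))) -> ((b+3)+((a*8)*((6*b)+6)))
Apply DISTRIBUTE at R (target: ((a*8)*((6*b)+6))): ((b+3)+((a*8)*((6*b)+6))) -> ((b+3)+(((a*8)*(6*b))+((a*8)*6)))

Answer: ((b+3)+(((a*8)*(6*b))+((a*8)*6)))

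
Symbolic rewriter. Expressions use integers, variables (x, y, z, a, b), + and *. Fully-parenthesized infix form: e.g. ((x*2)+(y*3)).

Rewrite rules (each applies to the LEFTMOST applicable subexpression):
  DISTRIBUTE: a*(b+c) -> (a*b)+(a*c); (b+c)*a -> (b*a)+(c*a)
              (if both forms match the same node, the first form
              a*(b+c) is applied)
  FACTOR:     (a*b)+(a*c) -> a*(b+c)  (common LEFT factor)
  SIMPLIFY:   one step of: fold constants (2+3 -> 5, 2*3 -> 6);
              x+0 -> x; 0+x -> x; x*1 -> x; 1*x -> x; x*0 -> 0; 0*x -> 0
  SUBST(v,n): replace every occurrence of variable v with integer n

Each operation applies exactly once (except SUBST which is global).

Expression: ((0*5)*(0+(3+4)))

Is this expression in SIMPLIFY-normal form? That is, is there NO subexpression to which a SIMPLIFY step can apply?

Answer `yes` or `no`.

Answer: no

Derivation:
Expression: ((0*5)*(0+(3+4)))
Scanning for simplifiable subexpressions (pre-order)...
  at root: ((0*5)*(0+(3+4))) (not simplifiable)
  at L: (0*5) (SIMPLIFIABLE)
  at R: (0+(3+4)) (SIMPLIFIABLE)
  at RR: (3+4) (SIMPLIFIABLE)
Found simplifiable subexpr at path L: (0*5)
One SIMPLIFY step would give: (0*(0+(3+4)))
-> NOT in normal form.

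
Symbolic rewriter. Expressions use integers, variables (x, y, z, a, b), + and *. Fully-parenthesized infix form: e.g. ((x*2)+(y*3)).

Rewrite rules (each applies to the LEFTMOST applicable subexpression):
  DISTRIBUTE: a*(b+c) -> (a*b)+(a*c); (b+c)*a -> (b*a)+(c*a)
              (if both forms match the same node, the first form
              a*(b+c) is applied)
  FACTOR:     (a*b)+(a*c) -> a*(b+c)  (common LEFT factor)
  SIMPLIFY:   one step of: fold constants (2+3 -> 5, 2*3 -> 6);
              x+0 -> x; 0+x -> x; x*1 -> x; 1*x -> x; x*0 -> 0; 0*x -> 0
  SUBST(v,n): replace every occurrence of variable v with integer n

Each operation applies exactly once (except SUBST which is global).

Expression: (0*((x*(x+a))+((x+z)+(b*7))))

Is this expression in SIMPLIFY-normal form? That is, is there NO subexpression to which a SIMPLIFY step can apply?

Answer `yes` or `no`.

Answer: no

Derivation:
Expression: (0*((x*(x+a))+((x+z)+(b*7))))
Scanning for simplifiable subexpressions (pre-order)...
  at root: (0*((x*(x+a))+((x+z)+(b*7)))) (SIMPLIFIABLE)
  at R: ((x*(x+a))+((x+z)+(b*7))) (not simplifiable)
  at RL: (x*(x+a)) (not simplifiable)
  at RLR: (x+a) (not simplifiable)
  at RR: ((x+z)+(b*7)) (not simplifiable)
  at RRL: (x+z) (not simplifiable)
  at RRR: (b*7) (not simplifiable)
Found simplifiable subexpr at path root: (0*((x*(x+a))+((x+z)+(b*7))))
One SIMPLIFY step would give: 0
-> NOT in normal form.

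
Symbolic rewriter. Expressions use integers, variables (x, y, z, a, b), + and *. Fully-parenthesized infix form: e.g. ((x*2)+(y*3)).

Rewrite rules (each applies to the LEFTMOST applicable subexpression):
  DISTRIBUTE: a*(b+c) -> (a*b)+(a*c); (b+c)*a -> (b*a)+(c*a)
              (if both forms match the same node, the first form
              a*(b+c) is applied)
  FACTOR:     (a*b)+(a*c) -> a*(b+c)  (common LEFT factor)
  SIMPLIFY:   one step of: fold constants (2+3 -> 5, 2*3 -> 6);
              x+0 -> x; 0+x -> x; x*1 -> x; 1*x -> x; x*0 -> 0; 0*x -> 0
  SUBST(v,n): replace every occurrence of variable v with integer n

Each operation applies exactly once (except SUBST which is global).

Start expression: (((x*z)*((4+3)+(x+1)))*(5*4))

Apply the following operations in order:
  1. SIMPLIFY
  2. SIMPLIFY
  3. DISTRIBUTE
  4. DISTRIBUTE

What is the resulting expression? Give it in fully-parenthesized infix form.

Start: (((x*z)*((4+3)+(x+1)))*(5*4))
Apply SIMPLIFY at LRL (target: (4+3)): (((x*z)*((4+3)+(x+1)))*(5*4)) -> (((x*z)*(7+(x+1)))*(5*4))
Apply SIMPLIFY at R (target: (5*4)): (((x*z)*(7+(x+1)))*(5*4)) -> (((x*z)*(7+(x+1)))*20)
Apply DISTRIBUTE at L (target: ((x*z)*(7+(x+1)))): (((x*z)*(7+(x+1)))*20) -> ((((x*z)*7)+((x*z)*(x+1)))*20)
Apply DISTRIBUTE at root (target: ((((x*z)*7)+((x*z)*(x+1)))*20)): ((((x*z)*7)+((x*z)*(x+1)))*20) -> ((((x*z)*7)*20)+(((x*z)*(x+1))*20))

Answer: ((((x*z)*7)*20)+(((x*z)*(x+1))*20))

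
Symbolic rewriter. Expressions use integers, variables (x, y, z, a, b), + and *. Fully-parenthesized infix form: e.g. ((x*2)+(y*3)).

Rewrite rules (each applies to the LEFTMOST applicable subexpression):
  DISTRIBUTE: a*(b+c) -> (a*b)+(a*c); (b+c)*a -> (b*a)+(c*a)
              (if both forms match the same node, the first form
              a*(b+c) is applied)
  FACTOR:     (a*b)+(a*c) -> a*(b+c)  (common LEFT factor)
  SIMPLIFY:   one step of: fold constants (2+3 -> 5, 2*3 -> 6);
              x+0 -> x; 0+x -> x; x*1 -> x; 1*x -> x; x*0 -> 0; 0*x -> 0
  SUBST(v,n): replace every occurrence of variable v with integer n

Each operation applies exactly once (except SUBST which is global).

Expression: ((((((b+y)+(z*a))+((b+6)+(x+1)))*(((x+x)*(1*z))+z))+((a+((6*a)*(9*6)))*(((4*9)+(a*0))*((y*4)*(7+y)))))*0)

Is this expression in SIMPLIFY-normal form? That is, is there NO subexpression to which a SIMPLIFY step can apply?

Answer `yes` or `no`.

Answer: no

Derivation:
Expression: ((((((b+y)+(z*a))+((b+6)+(x+1)))*(((x+x)*(1*z))+z))+((a+((6*a)*(9*6)))*(((4*9)+(a*0))*((y*4)*(7+y)))))*0)
Scanning for simplifiable subexpressions (pre-order)...
  at root: ((((((b+y)+(z*a))+((b+6)+(x+1)))*(((x+x)*(1*z))+z))+((a+((6*a)*(9*6)))*(((4*9)+(a*0))*((y*4)*(7+y)))))*0) (SIMPLIFIABLE)
  at L: (((((b+y)+(z*a))+((b+6)+(x+1)))*(((x+x)*(1*z))+z))+((a+((6*a)*(9*6)))*(((4*9)+(a*0))*((y*4)*(7+y))))) (not simplifiable)
  at LL: ((((b+y)+(z*a))+((b+6)+(x+1)))*(((x+x)*(1*z))+z)) (not simplifiable)
  at LLL: (((b+y)+(z*a))+((b+6)+(x+1))) (not simplifiable)
  at LLLL: ((b+y)+(z*a)) (not simplifiable)
  at LLLLL: (b+y) (not simplifiable)
  at LLLLR: (z*a) (not simplifiable)
  at LLLR: ((b+6)+(x+1)) (not simplifiable)
  at LLLRL: (b+6) (not simplifiable)
  at LLLRR: (x+1) (not simplifiable)
  at LLR: (((x+x)*(1*z))+z) (not simplifiable)
  at LLRL: ((x+x)*(1*z)) (not simplifiable)
  at LLRLL: (x+x) (not simplifiable)
  at LLRLR: (1*z) (SIMPLIFIABLE)
  at LR: ((a+((6*a)*(9*6)))*(((4*9)+(a*0))*((y*4)*(7+y)))) (not simplifiable)
  at LRL: (a+((6*a)*(9*6))) (not simplifiable)
  at LRLR: ((6*a)*(9*6)) (not simplifiable)
  at LRLRL: (6*a) (not simplifiable)
  at LRLRR: (9*6) (SIMPLIFIABLE)
  at LRR: (((4*9)+(a*0))*((y*4)*(7+y))) (not simplifiable)
  at LRRL: ((4*9)+(a*0)) (not simplifiable)
  at LRRLL: (4*9) (SIMPLIFIABLE)
  at LRRLR: (a*0) (SIMPLIFIABLE)
  at LRRR: ((y*4)*(7+y)) (not simplifiable)
  at LRRRL: (y*4) (not simplifiable)
  at LRRRR: (7+y) (not simplifiable)
Found simplifiable subexpr at path root: ((((((b+y)+(z*a))+((b+6)+(x+1)))*(((x+x)*(1*z))+z))+((a+((6*a)*(9*6)))*(((4*9)+(a*0))*((y*4)*(7+y)))))*0)
One SIMPLIFY step would give: 0
-> NOT in normal form.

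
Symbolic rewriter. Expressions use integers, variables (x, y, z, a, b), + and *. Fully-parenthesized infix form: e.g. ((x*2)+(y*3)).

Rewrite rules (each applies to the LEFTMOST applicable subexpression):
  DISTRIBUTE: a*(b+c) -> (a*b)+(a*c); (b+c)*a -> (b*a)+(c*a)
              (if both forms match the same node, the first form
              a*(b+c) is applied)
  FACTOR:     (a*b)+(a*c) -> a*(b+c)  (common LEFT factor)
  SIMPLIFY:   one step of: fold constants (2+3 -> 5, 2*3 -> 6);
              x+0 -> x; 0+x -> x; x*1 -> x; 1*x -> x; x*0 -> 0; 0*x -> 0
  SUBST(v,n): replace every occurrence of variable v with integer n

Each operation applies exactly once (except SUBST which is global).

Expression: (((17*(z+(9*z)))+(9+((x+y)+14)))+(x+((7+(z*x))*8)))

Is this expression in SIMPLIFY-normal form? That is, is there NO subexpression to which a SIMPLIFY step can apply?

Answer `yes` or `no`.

Expression: (((17*(z+(9*z)))+(9+((x+y)+14)))+(x+((7+(z*x))*8)))
Scanning for simplifiable subexpressions (pre-order)...
  at root: (((17*(z+(9*z)))+(9+((x+y)+14)))+(x+((7+(z*x))*8))) (not simplifiable)
  at L: ((17*(z+(9*z)))+(9+((x+y)+14))) (not simplifiable)
  at LL: (17*(z+(9*z))) (not simplifiable)
  at LLR: (z+(9*z)) (not simplifiable)
  at LLRR: (9*z) (not simplifiable)
  at LR: (9+((x+y)+14)) (not simplifiable)
  at LRR: ((x+y)+14) (not simplifiable)
  at LRRL: (x+y) (not simplifiable)
  at R: (x+((7+(z*x))*8)) (not simplifiable)
  at RR: ((7+(z*x))*8) (not simplifiable)
  at RRL: (7+(z*x)) (not simplifiable)
  at RRLR: (z*x) (not simplifiable)
Result: no simplifiable subexpression found -> normal form.

Answer: yes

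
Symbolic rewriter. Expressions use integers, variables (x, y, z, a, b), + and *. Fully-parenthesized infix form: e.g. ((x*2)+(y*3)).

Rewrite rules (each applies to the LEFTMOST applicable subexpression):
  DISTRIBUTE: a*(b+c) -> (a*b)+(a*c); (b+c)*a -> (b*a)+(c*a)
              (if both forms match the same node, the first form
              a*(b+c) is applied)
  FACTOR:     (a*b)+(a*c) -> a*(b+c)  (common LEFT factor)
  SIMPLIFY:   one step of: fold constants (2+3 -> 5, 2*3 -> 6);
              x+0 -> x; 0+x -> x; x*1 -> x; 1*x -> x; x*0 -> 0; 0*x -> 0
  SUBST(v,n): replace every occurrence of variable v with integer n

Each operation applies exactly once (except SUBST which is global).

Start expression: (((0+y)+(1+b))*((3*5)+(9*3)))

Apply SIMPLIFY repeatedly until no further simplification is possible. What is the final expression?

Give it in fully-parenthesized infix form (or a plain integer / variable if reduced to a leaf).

Answer: ((y+(1+b))*42)

Derivation:
Start: (((0+y)+(1+b))*((3*5)+(9*3)))
Step 1: at LL: (0+y) -> y; overall: (((0+y)+(1+b))*((3*5)+(9*3))) -> ((y+(1+b))*((3*5)+(9*3)))
Step 2: at RL: (3*5) -> 15; overall: ((y+(1+b))*((3*5)+(9*3))) -> ((y+(1+b))*(15+(9*3)))
Step 3: at RR: (9*3) -> 27; overall: ((y+(1+b))*(15+(9*3))) -> ((y+(1+b))*(15+27))
Step 4: at R: (15+27) -> 42; overall: ((y+(1+b))*(15+27)) -> ((y+(1+b))*42)
Fixed point: ((y+(1+b))*42)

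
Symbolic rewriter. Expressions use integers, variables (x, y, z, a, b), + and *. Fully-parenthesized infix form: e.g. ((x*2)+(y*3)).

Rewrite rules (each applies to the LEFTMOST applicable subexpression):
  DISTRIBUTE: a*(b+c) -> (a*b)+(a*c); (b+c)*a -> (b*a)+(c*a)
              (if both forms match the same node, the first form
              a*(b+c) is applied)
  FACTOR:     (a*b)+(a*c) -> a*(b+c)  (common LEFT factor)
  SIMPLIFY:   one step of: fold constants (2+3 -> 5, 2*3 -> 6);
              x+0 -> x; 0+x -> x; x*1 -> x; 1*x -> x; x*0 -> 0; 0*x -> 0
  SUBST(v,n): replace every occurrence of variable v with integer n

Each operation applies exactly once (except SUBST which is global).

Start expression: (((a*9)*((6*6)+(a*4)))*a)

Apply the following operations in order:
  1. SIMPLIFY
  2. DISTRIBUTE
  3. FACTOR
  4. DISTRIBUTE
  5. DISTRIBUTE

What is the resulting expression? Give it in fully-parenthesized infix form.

Answer: ((((a*9)*36)*a)+(((a*9)*(a*4))*a))

Derivation:
Start: (((a*9)*((6*6)+(a*4)))*a)
Apply SIMPLIFY at LRL (target: (6*6)): (((a*9)*((6*6)+(a*4)))*a) -> (((a*9)*(36+(a*4)))*a)
Apply DISTRIBUTE at L (target: ((a*9)*(36+(a*4)))): (((a*9)*(36+(a*4)))*a) -> ((((a*9)*36)+((a*9)*(a*4)))*a)
Apply FACTOR at L (target: (((a*9)*36)+((a*9)*(a*4)))): ((((a*9)*36)+((a*9)*(a*4)))*a) -> (((a*9)*(36+(a*4)))*a)
Apply DISTRIBUTE at L (target: ((a*9)*(36+(a*4)))): (((a*9)*(36+(a*4)))*a) -> ((((a*9)*36)+((a*9)*(a*4)))*a)
Apply DISTRIBUTE at root (target: ((((a*9)*36)+((a*9)*(a*4)))*a)): ((((a*9)*36)+((a*9)*(a*4)))*a) -> ((((a*9)*36)*a)+(((a*9)*(a*4))*a))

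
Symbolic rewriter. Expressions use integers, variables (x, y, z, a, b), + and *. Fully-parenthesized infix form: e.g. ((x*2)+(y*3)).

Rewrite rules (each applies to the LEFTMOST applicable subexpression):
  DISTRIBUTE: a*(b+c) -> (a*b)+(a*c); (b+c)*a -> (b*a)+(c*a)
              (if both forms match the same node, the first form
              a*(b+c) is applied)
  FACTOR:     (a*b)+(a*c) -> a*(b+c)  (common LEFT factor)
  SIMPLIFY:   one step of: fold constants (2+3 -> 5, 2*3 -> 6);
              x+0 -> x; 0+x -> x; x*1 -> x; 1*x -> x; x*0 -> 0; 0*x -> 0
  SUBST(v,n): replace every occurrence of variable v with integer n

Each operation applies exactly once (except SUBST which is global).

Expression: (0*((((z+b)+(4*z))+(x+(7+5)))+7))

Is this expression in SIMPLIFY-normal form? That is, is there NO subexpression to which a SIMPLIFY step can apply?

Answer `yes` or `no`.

Answer: no

Derivation:
Expression: (0*((((z+b)+(4*z))+(x+(7+5)))+7))
Scanning for simplifiable subexpressions (pre-order)...
  at root: (0*((((z+b)+(4*z))+(x+(7+5)))+7)) (SIMPLIFIABLE)
  at R: ((((z+b)+(4*z))+(x+(7+5)))+7) (not simplifiable)
  at RL: (((z+b)+(4*z))+(x+(7+5))) (not simplifiable)
  at RLL: ((z+b)+(4*z)) (not simplifiable)
  at RLLL: (z+b) (not simplifiable)
  at RLLR: (4*z) (not simplifiable)
  at RLR: (x+(7+5)) (not simplifiable)
  at RLRR: (7+5) (SIMPLIFIABLE)
Found simplifiable subexpr at path root: (0*((((z+b)+(4*z))+(x+(7+5)))+7))
One SIMPLIFY step would give: 0
-> NOT in normal form.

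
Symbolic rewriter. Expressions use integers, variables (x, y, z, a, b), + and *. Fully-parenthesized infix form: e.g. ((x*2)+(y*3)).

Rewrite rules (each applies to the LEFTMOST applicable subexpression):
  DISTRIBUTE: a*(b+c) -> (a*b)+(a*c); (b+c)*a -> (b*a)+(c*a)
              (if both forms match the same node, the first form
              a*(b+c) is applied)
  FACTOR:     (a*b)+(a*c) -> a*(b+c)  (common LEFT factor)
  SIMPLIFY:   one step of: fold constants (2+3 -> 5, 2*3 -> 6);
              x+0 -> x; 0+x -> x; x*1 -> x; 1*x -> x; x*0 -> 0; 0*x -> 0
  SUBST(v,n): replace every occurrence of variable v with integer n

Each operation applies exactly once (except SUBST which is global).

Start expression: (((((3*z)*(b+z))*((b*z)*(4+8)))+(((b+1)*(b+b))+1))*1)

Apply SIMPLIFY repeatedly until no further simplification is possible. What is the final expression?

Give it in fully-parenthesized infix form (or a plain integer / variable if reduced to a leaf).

Start: (((((3*z)*(b+z))*((b*z)*(4+8)))+(((b+1)*(b+b))+1))*1)
Step 1: at root: (((((3*z)*(b+z))*((b*z)*(4+8)))+(((b+1)*(b+b))+1))*1) -> ((((3*z)*(b+z))*((b*z)*(4+8)))+(((b+1)*(b+b))+1)); overall: (((((3*z)*(b+z))*((b*z)*(4+8)))+(((b+1)*(b+b))+1))*1) -> ((((3*z)*(b+z))*((b*z)*(4+8)))+(((b+1)*(b+b))+1))
Step 2: at LRR: (4+8) -> 12; overall: ((((3*z)*(b+z))*((b*z)*(4+8)))+(((b+1)*(b+b))+1)) -> ((((3*z)*(b+z))*((b*z)*12))+(((b+1)*(b+b))+1))
Fixed point: ((((3*z)*(b+z))*((b*z)*12))+(((b+1)*(b+b))+1))

Answer: ((((3*z)*(b+z))*((b*z)*12))+(((b+1)*(b+b))+1))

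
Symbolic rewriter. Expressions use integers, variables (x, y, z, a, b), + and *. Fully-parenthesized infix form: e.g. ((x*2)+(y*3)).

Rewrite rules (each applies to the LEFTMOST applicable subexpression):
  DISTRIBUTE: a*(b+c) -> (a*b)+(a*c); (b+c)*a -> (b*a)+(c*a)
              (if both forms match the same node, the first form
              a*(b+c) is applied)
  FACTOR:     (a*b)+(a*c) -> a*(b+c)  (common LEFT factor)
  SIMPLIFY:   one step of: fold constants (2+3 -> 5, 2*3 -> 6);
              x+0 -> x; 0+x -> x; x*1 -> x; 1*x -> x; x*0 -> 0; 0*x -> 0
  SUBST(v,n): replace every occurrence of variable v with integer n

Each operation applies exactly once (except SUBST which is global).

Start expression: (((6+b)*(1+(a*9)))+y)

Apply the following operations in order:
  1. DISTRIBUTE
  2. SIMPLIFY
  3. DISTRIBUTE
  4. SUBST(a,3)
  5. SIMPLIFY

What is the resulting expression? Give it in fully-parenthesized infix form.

Answer: (((6+b)+((6*27)+(b*(3*9))))+y)

Derivation:
Start: (((6+b)*(1+(a*9)))+y)
Apply DISTRIBUTE at L (target: ((6+b)*(1+(a*9)))): (((6+b)*(1+(a*9)))+y) -> ((((6+b)*1)+((6+b)*(a*9)))+y)
Apply SIMPLIFY at LL (target: ((6+b)*1)): ((((6+b)*1)+((6+b)*(a*9)))+y) -> (((6+b)+((6+b)*(a*9)))+y)
Apply DISTRIBUTE at LR (target: ((6+b)*(a*9))): (((6+b)+((6+b)*(a*9)))+y) -> (((6+b)+((6*(a*9))+(b*(a*9))))+y)
Apply SUBST(a,3): (((6+b)+((6*(a*9))+(b*(a*9))))+y) -> (((6+b)+((6*(3*9))+(b*(3*9))))+y)
Apply SIMPLIFY at LRLR (target: (3*9)): (((6+b)+((6*(3*9))+(b*(3*9))))+y) -> (((6+b)+((6*27)+(b*(3*9))))+y)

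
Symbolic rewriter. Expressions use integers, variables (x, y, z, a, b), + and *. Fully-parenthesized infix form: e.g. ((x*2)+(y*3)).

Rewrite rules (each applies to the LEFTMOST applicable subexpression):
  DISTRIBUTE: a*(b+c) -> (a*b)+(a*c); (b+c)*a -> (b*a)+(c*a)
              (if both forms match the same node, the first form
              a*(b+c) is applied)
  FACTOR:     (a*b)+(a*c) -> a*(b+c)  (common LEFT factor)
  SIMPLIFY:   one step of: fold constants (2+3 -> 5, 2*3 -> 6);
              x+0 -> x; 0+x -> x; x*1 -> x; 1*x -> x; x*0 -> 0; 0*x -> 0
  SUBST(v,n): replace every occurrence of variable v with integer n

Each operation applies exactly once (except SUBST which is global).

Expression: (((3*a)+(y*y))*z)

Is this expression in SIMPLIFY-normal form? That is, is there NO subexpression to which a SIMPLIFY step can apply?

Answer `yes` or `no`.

Answer: yes

Derivation:
Expression: (((3*a)+(y*y))*z)
Scanning for simplifiable subexpressions (pre-order)...
  at root: (((3*a)+(y*y))*z) (not simplifiable)
  at L: ((3*a)+(y*y)) (not simplifiable)
  at LL: (3*a) (not simplifiable)
  at LR: (y*y) (not simplifiable)
Result: no simplifiable subexpression found -> normal form.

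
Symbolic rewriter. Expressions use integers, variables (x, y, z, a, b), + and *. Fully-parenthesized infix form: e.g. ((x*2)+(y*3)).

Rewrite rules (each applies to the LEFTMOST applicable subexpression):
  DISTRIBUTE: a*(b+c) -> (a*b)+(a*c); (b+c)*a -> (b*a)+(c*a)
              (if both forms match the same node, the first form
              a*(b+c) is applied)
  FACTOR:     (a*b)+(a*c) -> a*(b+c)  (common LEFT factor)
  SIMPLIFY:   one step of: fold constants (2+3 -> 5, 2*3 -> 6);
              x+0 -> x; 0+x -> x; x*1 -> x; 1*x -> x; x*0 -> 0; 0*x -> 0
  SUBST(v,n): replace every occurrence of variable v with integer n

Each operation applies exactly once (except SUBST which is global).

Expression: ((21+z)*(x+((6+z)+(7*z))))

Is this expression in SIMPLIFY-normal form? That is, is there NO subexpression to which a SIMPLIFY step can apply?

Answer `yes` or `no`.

Answer: yes

Derivation:
Expression: ((21+z)*(x+((6+z)+(7*z))))
Scanning for simplifiable subexpressions (pre-order)...
  at root: ((21+z)*(x+((6+z)+(7*z)))) (not simplifiable)
  at L: (21+z) (not simplifiable)
  at R: (x+((6+z)+(7*z))) (not simplifiable)
  at RR: ((6+z)+(7*z)) (not simplifiable)
  at RRL: (6+z) (not simplifiable)
  at RRR: (7*z) (not simplifiable)
Result: no simplifiable subexpression found -> normal form.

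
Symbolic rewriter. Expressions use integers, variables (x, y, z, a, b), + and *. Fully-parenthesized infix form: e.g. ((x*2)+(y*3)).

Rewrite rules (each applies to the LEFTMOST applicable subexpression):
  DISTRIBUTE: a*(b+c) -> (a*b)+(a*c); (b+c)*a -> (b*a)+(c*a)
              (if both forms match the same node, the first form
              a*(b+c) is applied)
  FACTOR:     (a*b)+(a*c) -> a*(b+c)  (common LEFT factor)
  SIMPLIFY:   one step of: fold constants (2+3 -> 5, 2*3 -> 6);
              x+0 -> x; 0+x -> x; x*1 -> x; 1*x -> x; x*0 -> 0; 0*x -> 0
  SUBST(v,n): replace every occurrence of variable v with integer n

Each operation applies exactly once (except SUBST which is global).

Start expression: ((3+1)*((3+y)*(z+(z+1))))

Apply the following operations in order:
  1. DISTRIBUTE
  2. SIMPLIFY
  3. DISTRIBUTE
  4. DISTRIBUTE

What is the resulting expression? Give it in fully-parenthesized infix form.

Start: ((3+1)*((3+y)*(z+(z+1))))
Apply DISTRIBUTE at root (target: ((3+1)*((3+y)*(z+(z+1))))): ((3+1)*((3+y)*(z+(z+1)))) -> ((3*((3+y)*(z+(z+1))))+(1*((3+y)*(z+(z+1)))))
Apply SIMPLIFY at R (target: (1*((3+y)*(z+(z+1))))): ((3*((3+y)*(z+(z+1))))+(1*((3+y)*(z+(z+1))))) -> ((3*((3+y)*(z+(z+1))))+((3+y)*(z+(z+1))))
Apply DISTRIBUTE at LR (target: ((3+y)*(z+(z+1)))): ((3*((3+y)*(z+(z+1))))+((3+y)*(z+(z+1)))) -> ((3*(((3+y)*z)+((3+y)*(z+1))))+((3+y)*(z+(z+1))))
Apply DISTRIBUTE at L (target: (3*(((3+y)*z)+((3+y)*(z+1))))): ((3*(((3+y)*z)+((3+y)*(z+1))))+((3+y)*(z+(z+1)))) -> (((3*((3+y)*z))+(3*((3+y)*(z+1))))+((3+y)*(z+(z+1))))

Answer: (((3*((3+y)*z))+(3*((3+y)*(z+1))))+((3+y)*(z+(z+1))))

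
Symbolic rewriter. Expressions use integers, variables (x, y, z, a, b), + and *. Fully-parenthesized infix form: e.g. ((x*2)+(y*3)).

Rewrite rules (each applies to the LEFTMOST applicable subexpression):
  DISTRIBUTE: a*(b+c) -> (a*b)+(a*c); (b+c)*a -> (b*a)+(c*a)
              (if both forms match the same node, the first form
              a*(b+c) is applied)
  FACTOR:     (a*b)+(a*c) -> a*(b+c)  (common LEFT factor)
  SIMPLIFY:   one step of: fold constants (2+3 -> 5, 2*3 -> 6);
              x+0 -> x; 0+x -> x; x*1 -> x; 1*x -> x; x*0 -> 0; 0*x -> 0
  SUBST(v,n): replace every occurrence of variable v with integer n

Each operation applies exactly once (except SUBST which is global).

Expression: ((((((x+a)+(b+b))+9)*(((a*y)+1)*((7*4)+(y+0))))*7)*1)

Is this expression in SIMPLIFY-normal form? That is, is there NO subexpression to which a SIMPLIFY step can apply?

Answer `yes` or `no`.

Expression: ((((((x+a)+(b+b))+9)*(((a*y)+1)*((7*4)+(y+0))))*7)*1)
Scanning for simplifiable subexpressions (pre-order)...
  at root: ((((((x+a)+(b+b))+9)*(((a*y)+1)*((7*4)+(y+0))))*7)*1) (SIMPLIFIABLE)
  at L: (((((x+a)+(b+b))+9)*(((a*y)+1)*((7*4)+(y+0))))*7) (not simplifiable)
  at LL: ((((x+a)+(b+b))+9)*(((a*y)+1)*((7*4)+(y+0)))) (not simplifiable)
  at LLL: (((x+a)+(b+b))+9) (not simplifiable)
  at LLLL: ((x+a)+(b+b)) (not simplifiable)
  at LLLLL: (x+a) (not simplifiable)
  at LLLLR: (b+b) (not simplifiable)
  at LLR: (((a*y)+1)*((7*4)+(y+0))) (not simplifiable)
  at LLRL: ((a*y)+1) (not simplifiable)
  at LLRLL: (a*y) (not simplifiable)
  at LLRR: ((7*4)+(y+0)) (not simplifiable)
  at LLRRL: (7*4) (SIMPLIFIABLE)
  at LLRRR: (y+0) (SIMPLIFIABLE)
Found simplifiable subexpr at path root: ((((((x+a)+(b+b))+9)*(((a*y)+1)*((7*4)+(y+0))))*7)*1)
One SIMPLIFY step would give: (((((x+a)+(b+b))+9)*(((a*y)+1)*((7*4)+(y+0))))*7)
-> NOT in normal form.

Answer: no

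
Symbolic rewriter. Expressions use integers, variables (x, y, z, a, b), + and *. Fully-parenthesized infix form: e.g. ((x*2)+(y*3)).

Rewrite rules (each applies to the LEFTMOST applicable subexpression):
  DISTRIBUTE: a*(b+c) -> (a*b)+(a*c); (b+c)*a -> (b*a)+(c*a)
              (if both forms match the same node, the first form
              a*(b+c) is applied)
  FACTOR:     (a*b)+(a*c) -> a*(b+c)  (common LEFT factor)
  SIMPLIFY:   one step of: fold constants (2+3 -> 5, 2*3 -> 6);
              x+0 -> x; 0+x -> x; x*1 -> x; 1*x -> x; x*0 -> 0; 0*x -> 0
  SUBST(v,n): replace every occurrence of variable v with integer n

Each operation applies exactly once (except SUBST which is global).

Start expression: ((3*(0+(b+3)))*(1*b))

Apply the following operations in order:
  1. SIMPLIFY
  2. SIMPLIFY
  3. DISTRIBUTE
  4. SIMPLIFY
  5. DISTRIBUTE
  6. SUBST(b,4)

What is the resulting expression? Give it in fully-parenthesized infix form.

Answer: (((3*4)*4)+(9*4))

Derivation:
Start: ((3*(0+(b+3)))*(1*b))
Apply SIMPLIFY at LR (target: (0+(b+3))): ((3*(0+(b+3)))*(1*b)) -> ((3*(b+3))*(1*b))
Apply SIMPLIFY at R (target: (1*b)): ((3*(b+3))*(1*b)) -> ((3*(b+3))*b)
Apply DISTRIBUTE at L (target: (3*(b+3))): ((3*(b+3))*b) -> (((3*b)+(3*3))*b)
Apply SIMPLIFY at LR (target: (3*3)): (((3*b)+(3*3))*b) -> (((3*b)+9)*b)
Apply DISTRIBUTE at root (target: (((3*b)+9)*b)): (((3*b)+9)*b) -> (((3*b)*b)+(9*b))
Apply SUBST(b,4): (((3*b)*b)+(9*b)) -> (((3*4)*4)+(9*4))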